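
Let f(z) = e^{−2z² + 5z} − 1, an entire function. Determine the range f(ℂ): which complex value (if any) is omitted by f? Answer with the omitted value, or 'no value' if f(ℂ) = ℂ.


Little Picard bounds the complement of f(ℂ) to at most one point.
The exponent g(z) = −2z² + 5z is a nonconstant polynomial, hence surjective onto ℂ. So e^{g(z)} takes every value in {e^w : w ∈ ℂ} = ℂ ∖ {0}. Adding -1 shifts the range to ℂ ∖ {-1}. f omits exactly -1.

Omitted value: -1.


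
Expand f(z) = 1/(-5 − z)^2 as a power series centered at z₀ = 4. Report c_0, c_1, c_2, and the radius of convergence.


Let w = z − z₀, so z = z₀ + w.
Then -5 − z = -5 − (z₀ + w) = (-5 − z₀) − w = -9 − w.
f(z) = 1/(-9 − w)^2 = (1/(-9)^2) · (1 − w/(-9))^{−2}.
By the binomial series (1−u)^{−2} = Σ_{n≥0} C(n+1, 1) u^n for |u|<1, with u = w/(-9):
  c_n = C(n+1, 1) / (-9)^(n+2).
  c_0 = 1/(-9)^2 = 1/81.
  c_1 = 2/(-9)^3 = -2/729.
  c_2 = 3/(-9)^4 = 1/2187.
The series is valid for |w/d| < 1, i.e. |z − z₀| < |d|.
Radius of convergence: R = |-5 − z₀| = |-9| = 9 (distance from z₀ to the singularity z = -5).

c_0 = 1/81, c_1 = -2/729, c_2 = 1/2187; R = 9.


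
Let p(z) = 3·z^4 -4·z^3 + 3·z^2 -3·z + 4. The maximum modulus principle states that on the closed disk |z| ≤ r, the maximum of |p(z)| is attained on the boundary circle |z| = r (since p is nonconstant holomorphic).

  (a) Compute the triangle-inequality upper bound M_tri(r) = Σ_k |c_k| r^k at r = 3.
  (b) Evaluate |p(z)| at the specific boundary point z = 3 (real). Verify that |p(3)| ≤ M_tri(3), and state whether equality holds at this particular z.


Coefficients: c_0 = 4, c_1 = -3, c_2 = 3, c_3 = -4, c_4 = 3. Radius r = 3.
Part (a). Triangle bound: M_tri(r) = Σ_k |c_k| r^k
  = |4|·3^0 + |-3|·3^1 + |3|·3^2 + |-4|·3^3 + |3|·3^4
  = 4 + 9 + 27 + 108 + 243 = 391.
This bounds M(r) := max_{|z|=r} |p(z)| from above; equality holds iff all terms c_k z^k can be made to align in phase at a single z on |z|=r.
Part (b). At z = 3 (real, on the circle |z| = r):
  p(3) = (4)·3^0 + (-3)·3^1 + (3)·3^2 + (-4)·3^3 + (3)·3^4 = 157.
  |p(3)| = 157.
Check: |p(3)| = 157 ≤ 391 = M_tri(3). ✓ Equality does not hold at z = 3 (the coefficients have mixed signs, so the terms do not all align in phase there).

M_tri(3) = 391; |p(3)| = 157; equality at z=3: no.


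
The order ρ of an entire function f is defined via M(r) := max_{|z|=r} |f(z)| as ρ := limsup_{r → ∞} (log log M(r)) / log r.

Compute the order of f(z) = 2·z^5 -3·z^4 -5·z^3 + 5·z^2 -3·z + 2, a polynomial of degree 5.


|f(z)| ≤ Σ|c_k|·r^k = O(r^5) as r → ∞. Polynomial growth is O(e^{r^ε}) for every ε > 0 (since r^5/e^{r^ε} → 0), so ρ ≤ ε for all ε > 0, i.e. ρ = 0. Every nonconstant polynomial has order 0.
Therefore ρ = 0.

Order ρ = 0.


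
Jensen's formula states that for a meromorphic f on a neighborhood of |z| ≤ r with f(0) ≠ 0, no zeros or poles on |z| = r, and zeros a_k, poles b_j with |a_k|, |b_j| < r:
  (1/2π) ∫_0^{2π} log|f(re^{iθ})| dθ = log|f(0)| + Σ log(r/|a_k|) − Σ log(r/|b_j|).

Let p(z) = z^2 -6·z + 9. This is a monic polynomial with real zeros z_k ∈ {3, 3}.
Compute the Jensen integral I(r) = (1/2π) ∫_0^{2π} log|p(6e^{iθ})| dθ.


Zeros: 3, 3; r = 6.
Inside |z| < r: 3, 3. Outside (|z| ≥ r): ∅.
p(0) = 9, so log|p(0)| = log(9) = 2.1972.
Apply Jensen: I(r) = log|p(0)| + Σ_k log(r/|z_k|), summed over zeros inside |z| < r.
  log(r/|z_k|) for z_k = 3: log(6/3) = 0.6931
  log(r/|z_k|) for z_k = 3: log(6/3) = 0.6931
Sum over inside zeros: 1.3863.
I(r) = log|p(0)| + (inside sum) = 2.1972 + 1.3863 = 3.5835.
Closed form (all zeros inside, monic): I(r) = n·log(r) = 2·log(6) = 3.5835. ✓

I(r) ≈ 3.5835.


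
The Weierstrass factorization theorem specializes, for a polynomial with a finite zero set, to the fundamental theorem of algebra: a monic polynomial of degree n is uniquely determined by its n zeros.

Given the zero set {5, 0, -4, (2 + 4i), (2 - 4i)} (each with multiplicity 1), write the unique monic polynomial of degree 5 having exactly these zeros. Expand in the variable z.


The polynomial is p(z) = ∏_{α ∈ S} (z − α), where S = {5, 0, -4, (2 + 4i), (2 - 4i)}.
Expanding the product yields: p(z) = z^5 -5·z^4 + 4·z^3 + 60·z^2 -400·z.
Note conjugate pairs combine to real quadratics: (z − (2+4i))(z − (2−4i)) = z² − 4z + 20.
The resulting polynomial has degree 5 and real coefficients as required.

p(z) = z^5 -5·z^4 + 4·z^3 + 60·z^2 -400·z.


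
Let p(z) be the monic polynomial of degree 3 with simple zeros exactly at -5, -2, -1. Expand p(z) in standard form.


The polynomial is p(z) = ∏_{α ∈ S} (z − α), where S = {-5, -2, -1}.
Expanding the product yields: p(z) = z^3 + 8·z^2 + 17·z + 10.
The resulting polynomial has degree 3 and real coefficients as required.

p(z) = z^3 + 8·z^2 + 17·z + 10.


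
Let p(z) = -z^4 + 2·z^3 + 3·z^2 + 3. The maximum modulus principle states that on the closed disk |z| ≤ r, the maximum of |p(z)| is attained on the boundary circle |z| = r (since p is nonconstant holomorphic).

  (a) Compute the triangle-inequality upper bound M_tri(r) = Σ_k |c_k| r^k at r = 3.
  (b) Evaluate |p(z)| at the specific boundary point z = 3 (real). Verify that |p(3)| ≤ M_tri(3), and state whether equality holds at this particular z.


Coefficients: c_0 = 3, c_1 = 0, c_2 = 3, c_3 = 2, c_4 = -1. Radius r = 3.
Part (a). Triangle bound: M_tri(r) = Σ_k |c_k| r^k
  = |3|·3^0 + |0|·3^1 + |3|·3^2 + |2|·3^3 + |-1|·3^4
  = 3 + 0 + 27 + 54 + 81 = 165.
This bounds M(r) := max_{|z|=r} |p(z)| from above; equality holds iff all terms c_k z^k can be made to align in phase at a single z on |z|=r.
Part (b). At z = 3 (real, on the circle |z| = r):
  p(3) = (3)·3^0 + (0)·3^1 + (3)·3^2 + (2)·3^3 + (-1)·3^4 = 3.
  |p(3)| = 3.
Check: |p(3)| = 3 ≤ 165 = M_tri(3). ✓ Equality does not hold at z = 3 (the coefficients have mixed signs, so the terms do not all align in phase there).

M_tri(3) = 165; |p(3)| = 3; equality at z=3: no.


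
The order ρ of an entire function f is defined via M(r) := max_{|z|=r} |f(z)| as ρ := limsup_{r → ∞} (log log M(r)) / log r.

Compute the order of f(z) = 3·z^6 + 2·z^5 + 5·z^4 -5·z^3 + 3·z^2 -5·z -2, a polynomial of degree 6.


|f(z)| ≤ Σ|c_k|·r^k = O(r^6) as r → ∞. Polynomial growth is O(e^{r^ε}) for every ε > 0 (since r^6/e^{r^ε} → 0), so ρ ≤ ε for all ε > 0, i.e. ρ = 0. Every nonconstant polynomial has order 0.
Therefore ρ = 0.

Order ρ = 0.


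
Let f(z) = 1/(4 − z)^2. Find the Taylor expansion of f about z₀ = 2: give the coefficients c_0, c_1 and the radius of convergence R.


Let w = z − z₀, so z = z₀ + w.
Then 4 − z = 4 − (z₀ + w) = (4 − z₀) − w = 2 − w.
f(z) = 1/(2 − w)^2 = (1/(2)^2) · (1 − w/(2))^{−2}.
By the binomial series (1−u)^{−2} = Σ_{n≥0} C(n+1, 1) u^n for |u|<1, with u = w/(2):
  c_n = C(n+1, 1) / (2)^(n+2).
  c_0 = 1/(2)^2 = 1/4.
  c_1 = 2/(2)^3 = 1/4.
The series is valid for |w/d| < 1, i.e. |z − z₀| < |d|.
Radius of convergence: R = |4 − z₀| = |2| = 2 (distance from z₀ to the singularity z = 4).

c_0 = 1/4, c_1 = 1/4; R = 2.


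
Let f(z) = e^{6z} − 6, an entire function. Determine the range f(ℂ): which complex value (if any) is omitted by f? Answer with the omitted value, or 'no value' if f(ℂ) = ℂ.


Little Picard bounds the complement of f(ℂ) to at most one point.
e^{6z} is never zero on ℂ, so 1·e^{6z} takes every value in ℂ ∖ {0}. Adding -6 shifts the range to ℂ ∖ {-6}. Thus f omits exactly the value -6.

Omitted value: -6.


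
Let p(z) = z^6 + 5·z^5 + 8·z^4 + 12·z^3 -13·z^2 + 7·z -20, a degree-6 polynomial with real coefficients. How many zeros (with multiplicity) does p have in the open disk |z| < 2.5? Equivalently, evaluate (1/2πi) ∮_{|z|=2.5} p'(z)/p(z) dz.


The zeros of p are: (-1 + 2i), (-1 - 2i), -4, 1, (0 + 1i), (0 - 1i).
Their magnitudes are: 2.236, 2.236, 4, 1, 1, 1.
Zeros with |z| < R = 2.5: (-1 + 2i), (-1 - 2i), 1, (0 + 1i), (0 - 1i).
Count = 5.
By the argument principle, (1/2πi) ∮_{|z|=R} p'(z)/p(z) dz equals exactly this count.

Number of zeros inside |z| < 2.5: 5.


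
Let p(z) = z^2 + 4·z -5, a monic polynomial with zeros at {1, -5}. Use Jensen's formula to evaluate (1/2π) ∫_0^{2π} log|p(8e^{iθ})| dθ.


Zeros: -5, 1; r = 8.
Inside |z| < r: -5, 1. Outside (|z| ≥ r): ∅.
p(0) = -5, so log|p(0)| = log(5) = 1.6094.
Apply Jensen: I(r) = log|p(0)| + Σ_k log(r/|z_k|), summed over zeros inside |z| < r.
  log(r/|z_k|) for z_k = 1: log(8/1) = 2.0794
  log(r/|z_k|) for z_k = -5: log(8/5) = 0.4700
Sum over inside zeros: 2.5494.
I(r) = log|p(0)| + (inside sum) = 1.6094 + 2.5494 = 4.1589.
Closed form (all zeros inside, monic): I(r) = n·log(r) = 2·log(8) = 4.1589. ✓

I(r) ≈ 4.1589.


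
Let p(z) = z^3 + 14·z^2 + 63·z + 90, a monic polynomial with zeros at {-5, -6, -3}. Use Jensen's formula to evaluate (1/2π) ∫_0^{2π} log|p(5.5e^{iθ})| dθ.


Zeros: -6, -5, -3; r = 5.5.
Inside |z| < r: -5, -3. Outside (|z| ≥ r): -6.
p(0) = 90, so log|p(0)| = log(90) = 4.4998.
Apply Jensen: I(r) = log|p(0)| + Σ_k log(r/|z_k|), summed over zeros inside |z| < r.
  log(r/|z_k|) for z_k = -5: log(5.5/5) = 0.0953
  log(r/|z_k|) for z_k = -3: log(5.5/3) = 0.6061
  Outside zeros (-6) contribute nothing to the Jensen sum.
Sum over inside zeros: 0.7014.
I(r) = log|p(0)| + (inside sum) = 4.4998 + 0.7014 = 5.2013.
Note: since some zeros are outside |z| ≤ r, the simplified n·log(r) form does NOT apply — only the inside zeros contribute.

I(r) ≈ 5.2013.


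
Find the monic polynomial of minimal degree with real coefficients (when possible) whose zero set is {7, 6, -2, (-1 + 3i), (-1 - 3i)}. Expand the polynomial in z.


The polynomial is p(z) = ∏_{α ∈ S} (z − α), where S = {7, 6, -2, (-1 + 3i), (-1 - 3i)}.
Expanding the product yields: p(z) = z^5 -9·z^4 + 4·z^3 + 6·z^2 + 328·z + 840.
Note conjugate pairs combine to real quadratics: (z − (-1+3i))(z − (-1−3i)) = z² + 2z + 10.
The resulting polynomial has degree 5 and real coefficients as required.

p(z) = z^5 -9·z^4 + 4·z^3 + 6·z^2 + 328·z + 840.


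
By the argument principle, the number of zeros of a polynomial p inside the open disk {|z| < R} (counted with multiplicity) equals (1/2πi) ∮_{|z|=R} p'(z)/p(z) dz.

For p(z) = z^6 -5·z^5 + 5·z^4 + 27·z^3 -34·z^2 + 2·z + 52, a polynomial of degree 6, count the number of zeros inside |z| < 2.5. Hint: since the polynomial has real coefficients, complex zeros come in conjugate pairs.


The zeros of p are: (3 + 2i), (3 - 2i), -2, -1, (1 + 1i), (1 - 1i).
Their magnitudes are: 3.606, 3.606, 2, 1, 1.414, 1.414.
Zeros with |z| < R = 2.5: -2, -1, (1 + 1i), (1 - 1i).
Count = 4.
By the argument principle, (1/2πi) ∮_{|z|=R} p'(z)/p(z) dz equals exactly this count.

Number of zeros inside |z| < 2.5: 4.


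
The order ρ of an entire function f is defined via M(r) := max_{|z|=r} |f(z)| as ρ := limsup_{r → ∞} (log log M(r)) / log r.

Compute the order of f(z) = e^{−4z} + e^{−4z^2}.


Each summand is entire of order 1 and 2 respectively (as in the single-exponential case). The order of a sum is at most the max of the orders, so ρ ≤ 2. For the lower bound: on |z|=r choose arg z so that -4z^2 is real positive; then |e^{-4z^2}| = e^{4r^2} while |e^{-4z}| ≤ e^{4r^1} = o(e^{4r^2}). So |f| ≥ e^{4r^2}(1 − o(1)) and ρ ≥ 2. Hence ρ = max(1, 2) = 2.
Therefore ρ = 2.

Order ρ = 2.


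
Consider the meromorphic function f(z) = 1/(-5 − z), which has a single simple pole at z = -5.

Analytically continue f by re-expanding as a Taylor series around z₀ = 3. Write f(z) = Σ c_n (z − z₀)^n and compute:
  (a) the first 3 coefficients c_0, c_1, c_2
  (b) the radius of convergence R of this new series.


Let w = z − z₀, so z = z₀ + w.
Then -5 − z = -5 − (z₀ + w) = (-5 − z₀) − w = -8 − w.
f(z) = 1/(-8 − w) = (1/(-8)) · 1/(1 − w/(-8)) = Σ_{n≥0} w^n / (-8)^(n+1).
So c_n = 1/(-8)^(n+1):
  c_0 = 1/(-8)^1 = -1/8.
  c_1 = 1/(-8)^2 = 1/64.
  c_2 = 1/(-8)^3 = -1/512.
The series is valid for |w/d| < 1, i.e. |z − z₀| < |d|.
Radius of convergence: R = |-5 − z₀| = |-8| = 8 (distance from z₀ to the singularity z = -5).

c_0 = -1/8, c_1 = 1/64, c_2 = -1/512; R = 8.


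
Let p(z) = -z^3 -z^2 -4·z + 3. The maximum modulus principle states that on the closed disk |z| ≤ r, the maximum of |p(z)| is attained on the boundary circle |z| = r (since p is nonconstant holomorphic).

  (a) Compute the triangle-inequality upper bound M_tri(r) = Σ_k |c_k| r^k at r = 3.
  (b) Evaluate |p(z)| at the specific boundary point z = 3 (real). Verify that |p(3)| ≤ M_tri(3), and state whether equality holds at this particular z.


Coefficients: c_0 = 3, c_1 = -4, c_2 = -1, c_3 = -1. Radius r = 3.
Part (a). Triangle bound: M_tri(r) = Σ_k |c_k| r^k
  = |3|·3^0 + |-4|·3^1 + |-1|·3^2 + |-1|·3^3
  = 3 + 12 + 9 + 27 = 51.
This bounds M(r) := max_{|z|=r} |p(z)| from above; equality holds iff all terms c_k z^k can be made to align in phase at a single z on |z|=r.
Part (b). At z = 3 (real, on the circle |z| = r):
  p(3) = (3)·3^0 + (-4)·3^1 + (-1)·3^2 + (-1)·3^3 = -45.
  |p(3)| = 45.
Check: |p(3)| = 45 ≤ 51 = M_tri(3). ✓ Equality does not hold at z = 3 (the coefficients have mixed signs, so the terms do not all align in phase there).

M_tri(3) = 51; |p(3)| = 45; equality at z=3: no.


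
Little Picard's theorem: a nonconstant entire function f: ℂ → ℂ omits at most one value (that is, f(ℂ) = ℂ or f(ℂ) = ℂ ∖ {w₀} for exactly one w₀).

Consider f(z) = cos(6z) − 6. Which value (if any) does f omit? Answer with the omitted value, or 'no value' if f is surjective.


Little Picard bounds the complement of f(ℂ) to at most one point.
cos is entire and surjective onto ℂ: for every w ∈ ℂ, cos(ζ) = w has a solution ζ ∈ ℂ (e.g., via the complex inverse arccos). With ζ = 6z this gives z = ζ/(6). Then 1·cos(6z) takes every value in 1·ℂ = ℂ, and adding -6 is a bijection of ℂ. So f is surjective and omits no value. (Note: only on the real line is cos bounded by [−1, 1].)

Omitted value: no value.


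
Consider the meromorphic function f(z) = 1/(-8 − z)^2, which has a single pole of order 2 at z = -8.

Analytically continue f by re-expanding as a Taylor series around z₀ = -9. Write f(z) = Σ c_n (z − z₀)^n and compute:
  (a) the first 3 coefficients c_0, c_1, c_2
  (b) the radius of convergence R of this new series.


Let w = z − z₀, so z = z₀ + w.
Then -8 − z = -8 − (z₀ + w) = (-8 − z₀) − w = 1 − w.
f(z) = 1/(1 − w)^2 = (1/(1)^2) · (1 − w/(1))^{−2}.
By the binomial series (1−u)^{−2} = Σ_{n≥0} C(n+1, 1) u^n for |u|<1, with u = w/(1):
  c_n = C(n+1, 1) / (1)^(n+2).
  c_0 = 1/(1)^2 = 1.
  c_1 = 2/(1)^3 = 2.
  c_2 = 3/(1)^4 = 3.
The series is valid for |w/d| < 1, i.e. |z − z₀| < |d|.
Radius of convergence: R = |-8 − z₀| = |1| = 1 (distance from z₀ to the singularity z = -8).

c_0 = 1, c_1 = 2, c_2 = 3; R = 1.


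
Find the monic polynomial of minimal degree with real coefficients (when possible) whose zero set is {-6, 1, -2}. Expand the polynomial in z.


The polynomial is p(z) = ∏_{α ∈ S} (z − α), where S = {-6, 1, -2}.
Expanding the product yields: p(z) = z^3 + 7·z^2 + 4·z -12.
The resulting polynomial has degree 3 and real coefficients as required.

p(z) = z^3 + 7·z^2 + 4·z -12.


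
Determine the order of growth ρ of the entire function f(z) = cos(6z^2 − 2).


Write cos(w) = (e^{iw} ± e^{−iw})/(2 or 2i), so |cos(w)| ≤ e^{|w|}. With w = 6z^2 − 2, |w| ≤ 6r^2 + 2 on |z|=r, giving M(r) ≤ e^{6r^2 + 2} and ρ ≤ 2. For the lower bound, choose z on |z|=r with 6z^2 purely imaginary of modulus 6r^2; then |cos(6z^2 − 2)| grows like e^{6r^2}/2, so ρ ≥ 2. Hence ρ = 2.
Therefore ρ = 2.

Order ρ = 2.


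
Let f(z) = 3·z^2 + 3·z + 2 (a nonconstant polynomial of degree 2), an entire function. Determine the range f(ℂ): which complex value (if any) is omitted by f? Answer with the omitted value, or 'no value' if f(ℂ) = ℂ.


Little Picard bounds the complement of f(ℂ) to at most one point.
For every w ∈ ℂ, the equation p(z) − w = 0 is a nonconstant polynomial in z and hence has at least one root by the fundamental theorem of algebra. So p is surjective onto ℂ, omitting no value.

Omitted value: no value.


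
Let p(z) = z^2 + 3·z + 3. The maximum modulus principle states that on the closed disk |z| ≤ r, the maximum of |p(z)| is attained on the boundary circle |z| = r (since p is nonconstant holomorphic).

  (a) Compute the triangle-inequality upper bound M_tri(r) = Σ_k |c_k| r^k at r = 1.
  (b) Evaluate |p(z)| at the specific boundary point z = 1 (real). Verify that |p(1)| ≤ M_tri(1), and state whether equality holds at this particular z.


Coefficients: c_0 = 3, c_1 = 3, c_2 = 1. Radius r = 1.
Part (a). Triangle bound: M_tri(r) = Σ_k |c_k| r^k
  = |3|·1^0 + |3|·1^1 + |1|·1^2
  = 3 + 3 + 1 = 7.
This bounds M(r) := max_{|z|=r} |p(z)| from above; equality holds iff all terms c_k z^k can be made to align in phase at a single z on |z|=r.
Part (b). At z = 1 (real, on the circle |z| = r):
  p(1) = (3)·1^0 + (3)·1^1 + (1)·1^2 = 7.
  |p(1)| = 7.
Since all nonzero coefficients share the same sign, |p(1)| = 7 = M_tri(1); the triangle bound is attained at z = 1, so in fact M(r) = 7.

M_tri(1) = 7; |p(1)| = 7; equality at z=1: yes.


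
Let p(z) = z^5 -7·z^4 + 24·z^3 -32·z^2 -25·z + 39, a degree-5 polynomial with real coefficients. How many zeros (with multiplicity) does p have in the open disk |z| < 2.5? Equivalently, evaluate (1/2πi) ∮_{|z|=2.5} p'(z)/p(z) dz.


The zeros of p are: 3, -1, 1, (2 + 3i), (2 - 3i).
Their magnitudes are: 3, 1, 1, 3.606, 3.606.
Zeros with |z| < R = 2.5: -1, 1.
Count = 2.
By the argument principle, (1/2πi) ∮_{|z|=R} p'(z)/p(z) dz equals exactly this count.

Number of zeros inside |z| < 2.5: 2.


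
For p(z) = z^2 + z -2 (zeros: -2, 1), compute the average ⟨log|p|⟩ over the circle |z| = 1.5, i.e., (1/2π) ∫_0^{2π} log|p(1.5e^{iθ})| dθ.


Zeros: -2, 1; r = 1.5.
Inside |z| < r: 1. Outside (|z| ≥ r): -2.
p(0) = -2, so log|p(0)| = log(2) = 0.6931.
Apply Jensen: I(r) = log|p(0)| + Σ_k log(r/|z_k|), summed over zeros inside |z| < r.
  log(r/|z_k|) for z_k = 1: log(1.5/1) = 0.4055
  Outside zeros (-2) contribute nothing to the Jensen sum.
Sum over inside zeros: 0.4055.
I(r) = log|p(0)| + (inside sum) = 0.6931 + 0.4055 = 1.0986.
Note: since some zeros are outside |z| ≤ r, the simplified n·log(r) form does NOT apply — only the inside zeros contribute.

I(r) ≈ 1.0986.


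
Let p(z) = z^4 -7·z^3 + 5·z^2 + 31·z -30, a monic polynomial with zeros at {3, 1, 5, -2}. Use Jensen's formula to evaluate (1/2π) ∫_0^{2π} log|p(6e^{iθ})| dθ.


Zeros: -2, 1, 3, 5; r = 6.
Inside |z| < r: -2, 1, 3, 5. Outside (|z| ≥ r): ∅.
p(0) = -30, so log|p(0)| = log(30) = 3.4012.
Apply Jensen: I(r) = log|p(0)| + Σ_k log(r/|z_k|), summed over zeros inside |z| < r.
  log(r/|z_k|) for z_k = 3: log(6/3) = 0.6931
  log(r/|z_k|) for z_k = 1: log(6/1) = 1.7918
  log(r/|z_k|) for z_k = 5: log(6/5) = 0.1823
  log(r/|z_k|) for z_k = -2: log(6/2) = 1.0986
Sum over inside zeros: 3.7658.
I(r) = log|p(0)| + (inside sum) = 3.4012 + 3.7658 = 7.1670.
Closed form (all zeros inside, monic): I(r) = n·log(r) = 4·log(6) = 7.1670. ✓

I(r) ≈ 7.1670.


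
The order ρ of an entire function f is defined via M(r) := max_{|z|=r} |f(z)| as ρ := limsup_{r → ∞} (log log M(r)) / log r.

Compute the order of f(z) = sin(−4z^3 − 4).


Write sin(w) = (e^{iw} ± e^{−iw})/(2 or 2i), so |sin(w)| ≤ e^{|w|}. With w = −4z^3 − 4, |w| ≤ 4r^3 + 4 on |z|=r, giving M(r) ≤ e^{4r^3 + 4} and ρ ≤ 3. For the lower bound, choose z on |z|=r with -4z^3 purely imaginary of modulus 4r^3; then |sin(−4z^3 − 4)| grows like e^{4r^3}/2, so ρ ≥ 3. Hence ρ = 3.
Therefore ρ = 3.

Order ρ = 3.


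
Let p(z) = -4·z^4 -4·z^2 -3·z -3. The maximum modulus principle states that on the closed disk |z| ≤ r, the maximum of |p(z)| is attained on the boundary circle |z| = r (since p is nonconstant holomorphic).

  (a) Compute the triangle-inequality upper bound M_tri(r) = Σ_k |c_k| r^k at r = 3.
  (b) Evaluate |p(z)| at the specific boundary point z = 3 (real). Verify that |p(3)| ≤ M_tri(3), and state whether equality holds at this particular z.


Coefficients: c_0 = -3, c_1 = -3, c_2 = -4, c_3 = 0, c_4 = -4. Radius r = 3.
Part (a). Triangle bound: M_tri(r) = Σ_k |c_k| r^k
  = |-3|·3^0 + |-3|·3^1 + |-4|·3^2 + |0|·3^3 + |-4|·3^4
  = 3 + 9 + 36 + 0 + 324 = 372.
This bounds M(r) := max_{|z|=r} |p(z)| from above; equality holds iff all terms c_k z^k can be made to align in phase at a single z on |z|=r.
Part (b). At z = 3 (real, on the circle |z| = r):
  p(3) = (-3)·3^0 + (-3)·3^1 + (-4)·3^2 + (0)·3^3 + (-4)·3^4 = -372.
  |p(3)| = 372.
Since all nonzero coefficients share the same sign, |p(3)| = 372 = M_tri(3); the triangle bound is attained at z = 3, so in fact M(r) = 372.

M_tri(3) = 372; |p(3)| = 372; equality at z=3: yes.


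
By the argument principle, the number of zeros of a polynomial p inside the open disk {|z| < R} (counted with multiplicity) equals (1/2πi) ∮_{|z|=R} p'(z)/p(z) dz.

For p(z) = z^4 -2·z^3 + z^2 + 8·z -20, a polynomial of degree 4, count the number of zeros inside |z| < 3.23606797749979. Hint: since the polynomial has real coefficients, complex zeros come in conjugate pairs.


The zeros of p are: -2, 2, (1 + 2i), (1 - 2i).
Their magnitudes are: 2, 2, 2.236, 2.236.
Zeros with |z| < R = 3.23606797749979: -2, 2, (1 + 2i), (1 - 2i).
Count = 4.
By the argument principle, (1/2πi) ∮_{|z|=R} p'(z)/p(z) dz equals exactly this count.

Number of zeros inside |z| < 3.23606797749979: 4.


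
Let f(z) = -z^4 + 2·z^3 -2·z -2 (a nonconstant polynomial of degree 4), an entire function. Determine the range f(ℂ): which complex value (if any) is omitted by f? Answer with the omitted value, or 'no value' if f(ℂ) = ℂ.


Little Picard bounds the complement of f(ℂ) to at most one point.
For every w ∈ ℂ, the equation p(z) − w = 0 is a nonconstant polynomial in z and hence has at least one root by the fundamental theorem of algebra. So p is surjective onto ℂ, omitting no value.

Omitted value: no value.


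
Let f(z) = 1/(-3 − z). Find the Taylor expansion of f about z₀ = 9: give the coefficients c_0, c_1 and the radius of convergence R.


Let w = z − z₀, so z = z₀ + w.
Then -3 − z = -3 − (z₀ + w) = (-3 − z₀) − w = -12 − w.
f(z) = 1/(-12 − w) = (1/(-12)) · 1/(1 − w/(-12)) = Σ_{n≥0} w^n / (-12)^(n+1).
So c_n = 1/(-12)^(n+1):
  c_0 = 1/(-12)^1 = -1/12.
  c_1 = 1/(-12)^2 = 1/144.
The series is valid for |w/d| < 1, i.e. |z − z₀| < |d|.
Radius of convergence: R = |-3 − z₀| = |-12| = 12 (distance from z₀ to the singularity z = -3).

c_0 = -1/12, c_1 = 1/144; R = 12.


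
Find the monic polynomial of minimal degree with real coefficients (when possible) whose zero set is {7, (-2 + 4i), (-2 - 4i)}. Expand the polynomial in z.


The polynomial is p(z) = ∏_{α ∈ S} (z − α), where S = {7, (-2 + 4i), (-2 - 4i)}.
Expanding the product yields: p(z) = z^3 -3·z^2 -8·z -140.
Note conjugate pairs combine to real quadratics: (z − (-2+4i))(z − (-2−4i)) = z² + 4z + 20.
The resulting polynomial has degree 3 and real coefficients as required.

p(z) = z^3 -3·z^2 -8·z -140.


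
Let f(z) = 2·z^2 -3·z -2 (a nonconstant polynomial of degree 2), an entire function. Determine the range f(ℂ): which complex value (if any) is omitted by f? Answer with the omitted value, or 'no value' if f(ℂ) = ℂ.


Little Picard bounds the complement of f(ℂ) to at most one point.
For every w ∈ ℂ, the equation p(z) − w = 0 is a nonconstant polynomial in z and hence has at least one root by the fundamental theorem of algebra. So p is surjective onto ℂ, omitting no value.

Omitted value: no value.


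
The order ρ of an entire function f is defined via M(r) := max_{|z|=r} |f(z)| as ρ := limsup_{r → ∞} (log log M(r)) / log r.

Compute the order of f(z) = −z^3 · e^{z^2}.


M(r) = max_{|z|=r} |-1|·|z|^3·|e^{z^2}| = 1·r^3 · e^{1r^2} (the factors attain their maxima compatibly on |z|=r). Then log M(r) = log 1 + 3·log r + 1r^2, dominated by the last term, so log log M(r) ~ 2·log r. The polynomial factor -1z^3 contributes only a log r term and does not affect the order. ρ = 2.
Therefore ρ = 2.

Order ρ = 2.


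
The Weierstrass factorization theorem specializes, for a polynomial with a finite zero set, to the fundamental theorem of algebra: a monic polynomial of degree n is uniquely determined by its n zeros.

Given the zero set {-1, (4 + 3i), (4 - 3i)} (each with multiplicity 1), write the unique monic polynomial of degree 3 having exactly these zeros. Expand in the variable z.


The polynomial is p(z) = ∏_{α ∈ S} (z − α), where S = {-1, (4 + 3i), (4 - 3i)}.
Expanding the product yields: p(z) = z^3 -7·z^2 + 17·z + 25.
Note conjugate pairs combine to real quadratics: (z − (4+3i))(z − (4−3i)) = z² − 8z + 25.
The resulting polynomial has degree 3 and real coefficients as required.

p(z) = z^3 -7·z^2 + 17·z + 25.


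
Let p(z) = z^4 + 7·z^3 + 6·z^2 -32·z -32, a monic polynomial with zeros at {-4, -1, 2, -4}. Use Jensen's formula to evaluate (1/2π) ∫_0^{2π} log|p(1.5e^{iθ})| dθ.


Zeros: -4, -4, -1, 2; r = 1.5.
Inside |z| < r: -1. Outside (|z| ≥ r): -4, -4, 2.
p(0) = -32, so log|p(0)| = log(32) = 3.4657.
Apply Jensen: I(r) = log|p(0)| + Σ_k log(r/|z_k|), summed over zeros inside |z| < r.
  log(r/|z_k|) for z_k = -1: log(1.5/1) = 0.4055
  Outside zeros (-4, -4, 2) contribute nothing to the Jensen sum.
Sum over inside zeros: 0.4055.
I(r) = log|p(0)| + (inside sum) = 3.4657 + 0.4055 = 3.8712.
Note: since some zeros are outside |z| ≤ r, the simplified n·log(r) form does NOT apply — only the inside zeros contribute.

I(r) ≈ 3.8712.


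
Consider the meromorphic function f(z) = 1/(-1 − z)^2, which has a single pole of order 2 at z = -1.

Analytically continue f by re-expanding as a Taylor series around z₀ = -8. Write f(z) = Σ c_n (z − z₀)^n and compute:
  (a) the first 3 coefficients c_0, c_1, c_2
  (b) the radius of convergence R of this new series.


Let w = z − z₀, so z = z₀ + w.
Then -1 − z = -1 − (z₀ + w) = (-1 − z₀) − w = 7 − w.
f(z) = 1/(7 − w)^2 = (1/(7)^2) · (1 − w/(7))^{−2}.
By the binomial series (1−u)^{−2} = Σ_{n≥0} C(n+1, 1) u^n for |u|<1, with u = w/(7):
  c_n = C(n+1, 1) / (7)^(n+2).
  c_0 = 1/(7)^2 = 1/49.
  c_1 = 2/(7)^3 = 2/343.
  c_2 = 3/(7)^4 = 3/2401.
The series is valid for |w/d| < 1, i.e. |z − z₀| < |d|.
Radius of convergence: R = |-1 − z₀| = |7| = 7 (distance from z₀ to the singularity z = -1).

c_0 = 1/49, c_1 = 2/343, c_2 = 3/2401; R = 7.


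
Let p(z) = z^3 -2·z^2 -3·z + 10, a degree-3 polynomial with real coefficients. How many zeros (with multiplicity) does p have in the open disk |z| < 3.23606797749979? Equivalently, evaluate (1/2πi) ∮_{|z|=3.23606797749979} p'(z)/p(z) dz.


The zeros of p are: -2, (2 + 1i), (2 - 1i).
Their magnitudes are: 2, 2.236, 2.236.
Zeros with |z| < R = 3.23606797749979: -2, (2 + 1i), (2 - 1i).
Count = 3.
By the argument principle, (1/2πi) ∮_{|z|=R} p'(z)/p(z) dz equals exactly this count.

Number of zeros inside |z| < 3.23606797749979: 3.


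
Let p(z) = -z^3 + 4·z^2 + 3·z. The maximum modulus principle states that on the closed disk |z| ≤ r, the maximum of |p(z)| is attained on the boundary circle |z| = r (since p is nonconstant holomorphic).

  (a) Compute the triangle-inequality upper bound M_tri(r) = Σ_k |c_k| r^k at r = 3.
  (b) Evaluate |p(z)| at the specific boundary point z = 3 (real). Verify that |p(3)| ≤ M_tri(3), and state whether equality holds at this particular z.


Coefficients: c_0 = 0, c_1 = 3, c_2 = 4, c_3 = -1. Radius r = 3.
Part (a). Triangle bound: M_tri(r) = Σ_k |c_k| r^k
  = |0|·3^0 + |3|·3^1 + |4|·3^2 + |-1|·3^3
  = 0 + 9 + 36 + 27 = 72.
This bounds M(r) := max_{|z|=r} |p(z)| from above; equality holds iff all terms c_k z^k can be made to align in phase at a single z on |z|=r.
Part (b). At z = 3 (real, on the circle |z| = r):
  p(3) = (0)·3^0 + (3)·3^1 + (4)·3^2 + (-1)·3^3 = 18.
  |p(3)| = 18.
Check: |p(3)| = 18 ≤ 72 = M_tri(3). ✓ Equality does not hold at z = 3 (the coefficients have mixed signs, so the terms do not all align in phase there).

M_tri(3) = 72; |p(3)| = 18; equality at z=3: no.


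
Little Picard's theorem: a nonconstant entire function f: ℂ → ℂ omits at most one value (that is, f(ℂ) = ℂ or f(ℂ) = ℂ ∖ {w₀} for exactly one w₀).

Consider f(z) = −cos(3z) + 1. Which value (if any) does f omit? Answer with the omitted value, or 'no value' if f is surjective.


Little Picard bounds the complement of f(ℂ) to at most one point.
cos is entire and surjective onto ℂ: for every w ∈ ℂ, cos(ζ) = w has a solution ζ ∈ ℂ (e.g., via the complex inverse arccos). With ζ = 3z this gives z = ζ/(3). Then -1·cos(3z) takes every value in -1·ℂ = ℂ, and adding 1 is a bijection of ℂ. So f is surjective and omits no value. (Note: only on the real line is cos bounded by [−1, 1].)

Omitted value: no value.


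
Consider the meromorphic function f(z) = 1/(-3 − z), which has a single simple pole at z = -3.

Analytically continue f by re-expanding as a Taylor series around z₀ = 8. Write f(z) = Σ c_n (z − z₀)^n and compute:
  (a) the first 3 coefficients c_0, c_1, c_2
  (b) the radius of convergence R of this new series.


Let w = z − z₀, so z = z₀ + w.
Then -3 − z = -3 − (z₀ + w) = (-3 − z₀) − w = -11 − w.
f(z) = 1/(-11 − w) = (1/(-11)) · 1/(1 − w/(-11)) = Σ_{n≥0} w^n / (-11)^(n+1).
So c_n = 1/(-11)^(n+1):
  c_0 = 1/(-11)^1 = -1/11.
  c_1 = 1/(-11)^2 = 1/121.
  c_2 = 1/(-11)^3 = -1/1331.
The series is valid for |w/d| < 1, i.e. |z − z₀| < |d|.
Radius of convergence: R = |-3 − z₀| = |-11| = 11 (distance from z₀ to the singularity z = -3).

c_0 = -1/11, c_1 = 1/121, c_2 = -1/1331; R = 11.


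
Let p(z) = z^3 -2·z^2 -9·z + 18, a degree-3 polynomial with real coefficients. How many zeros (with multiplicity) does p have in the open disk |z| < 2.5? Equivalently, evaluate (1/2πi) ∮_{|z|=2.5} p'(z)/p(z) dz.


The zeros of p are: 2, -3, 3.
Their magnitudes are: 2, 3, 3.
Zeros with |z| < R = 2.5: 2.
Count = 1.
By the argument principle, (1/2πi) ∮_{|z|=R} p'(z)/p(z) dz equals exactly this count.

Number of zeros inside |z| < 2.5: 1.


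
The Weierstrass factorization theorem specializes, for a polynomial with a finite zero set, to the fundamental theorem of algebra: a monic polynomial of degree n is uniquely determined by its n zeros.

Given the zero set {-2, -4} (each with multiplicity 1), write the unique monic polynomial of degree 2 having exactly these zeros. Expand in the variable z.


The polynomial is p(z) = ∏_{α ∈ S} (z − α), where S = {-2, -4}.
Expanding the product yields: p(z) = z^2 + 6·z + 8.
The resulting polynomial has degree 2 and real coefficients as required.

p(z) = z^2 + 6·z + 8.


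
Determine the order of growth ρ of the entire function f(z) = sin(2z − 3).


sin(w) is a linear combination of e^{iw} and e^{−iw} (or e^w, e^{−w} in the hyperbolic case), so |sin(w)| ≤ e^{|w|}. With w = 2z − 3, |w| ≤ 2|z| + 3 = 2r + 3 on |z| = r, giving M(r) ≤ e^{2r + 3}, so ρ ≤ 1. On a suitable ray (z = it for sin/cos; z = t for sinh/cosh, t real → ∞), |sin(2z − 3)| grows like e^{2|t|}/2, so ρ ≥ 1. Hence ρ = 1.
Therefore ρ = 1.

Order ρ = 1.


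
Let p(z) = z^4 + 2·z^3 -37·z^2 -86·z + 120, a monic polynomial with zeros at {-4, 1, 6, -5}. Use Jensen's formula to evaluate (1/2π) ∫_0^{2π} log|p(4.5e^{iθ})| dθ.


Zeros: -5, -4, 1, 6; r = 4.5.
Inside |z| < r: -4, 1. Outside (|z| ≥ r): -5, 6.
p(0) = 120, so log|p(0)| = log(120) = 4.7875.
Apply Jensen: I(r) = log|p(0)| + Σ_k log(r/|z_k|), summed over zeros inside |z| < r.
  log(r/|z_k|) for z_k = -4: log(4.5/4) = 0.1178
  log(r/|z_k|) for z_k = 1: log(4.5/1) = 1.5041
  Outside zeros (-5, 6) contribute nothing to the Jensen sum.
Sum over inside zeros: 1.6219.
I(r) = log|p(0)| + (inside sum) = 4.7875 + 1.6219 = 6.4094.
Note: since some zeros are outside |z| ≤ r, the simplified n·log(r) form does NOT apply — only the inside zeros contribute.

I(r) ≈ 6.4094.


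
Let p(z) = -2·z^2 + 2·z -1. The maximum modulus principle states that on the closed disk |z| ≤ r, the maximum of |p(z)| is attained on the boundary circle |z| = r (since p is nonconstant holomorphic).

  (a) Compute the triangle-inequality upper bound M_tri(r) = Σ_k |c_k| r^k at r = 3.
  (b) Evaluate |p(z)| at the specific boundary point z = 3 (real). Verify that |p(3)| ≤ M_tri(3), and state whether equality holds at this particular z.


Coefficients: c_0 = -1, c_1 = 2, c_2 = -2. Radius r = 3.
Part (a). Triangle bound: M_tri(r) = Σ_k |c_k| r^k
  = |-1|·3^0 + |2|·3^1 + |-2|·3^2
  = 1 + 6 + 18 = 25.
This bounds M(r) := max_{|z|=r} |p(z)| from above; equality holds iff all terms c_k z^k can be made to align in phase at a single z on |z|=r.
Part (b). At z = 3 (real, on the circle |z| = r):
  p(3) = (-1)·3^0 + (2)·3^1 + (-2)·3^2 = -13.
  |p(3)| = 13.
Check: |p(3)| = 13 ≤ 25 = M_tri(3). ✓ Equality does not hold at z = 3 (the coefficients have mixed signs, so the terms do not all align in phase there).

M_tri(3) = 25; |p(3)| = 13; equality at z=3: no.


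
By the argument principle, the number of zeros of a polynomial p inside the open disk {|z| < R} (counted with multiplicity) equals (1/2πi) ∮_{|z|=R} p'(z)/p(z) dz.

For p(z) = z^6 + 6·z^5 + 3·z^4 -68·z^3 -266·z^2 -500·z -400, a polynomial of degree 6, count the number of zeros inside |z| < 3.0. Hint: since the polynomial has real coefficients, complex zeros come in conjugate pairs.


The zeros of p are: (-1 + 2i), (-1 - 2i), -2, 4, (-3 + 1i), (-3 - 1i).
Their magnitudes are: 2.236, 2.236, 2, 4, 3.162, 3.162.
Zeros with |z| < R = 3.0: (-1 + 2i), (-1 - 2i), -2.
Count = 3.
By the argument principle, (1/2πi) ∮_{|z|=R} p'(z)/p(z) dz equals exactly this count.

Number of zeros inside |z| < 3.0: 3.


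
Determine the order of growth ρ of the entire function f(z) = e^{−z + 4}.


|e^{−z + 4}| = e^{Re(-1·z) + 4} ≤ e^{1|z|^1 + 4} = e^{1r^1 + 4} on |z| = r, so ρ ≤ 1. Choosing z on |z|=r so that -1·z is real positive (always possible by picking arg z appropriately) gives |f(z)| = e^{1r^1 + 4}, matching the bound. The additive constant 4 does not affect log log M(r) ~ 1·log r. Hence ρ = 1.
Therefore ρ = 1.

Order ρ = 1.


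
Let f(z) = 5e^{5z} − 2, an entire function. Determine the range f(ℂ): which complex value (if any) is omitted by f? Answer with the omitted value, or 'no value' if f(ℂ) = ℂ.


Little Picard bounds the complement of f(ℂ) to at most one point.
e^{5z} is never zero on ℂ, so 5·e^{5z} takes every value in ℂ ∖ {0}. Adding -2 shifts the range to ℂ ∖ {-2}. Thus f omits exactly the value -2.

Omitted value: -2.


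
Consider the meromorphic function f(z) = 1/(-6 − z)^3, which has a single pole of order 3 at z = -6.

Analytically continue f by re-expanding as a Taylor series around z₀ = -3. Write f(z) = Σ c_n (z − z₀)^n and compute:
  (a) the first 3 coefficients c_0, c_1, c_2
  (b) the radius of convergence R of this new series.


Let w = z − z₀, so z = z₀ + w.
Then -6 − z = -6 − (z₀ + w) = (-6 − z₀) − w = -3 − w.
f(z) = 1/(-3 − w)^3 = (1/(-3)^3) · (1 − w/(-3))^{−3}.
By the binomial series (1−u)^{−3} = Σ_{n≥0} C(n+2, 2) u^n for |u|<1, with u = w/(-3):
  c_n = C(n+2, 2) / (-3)^(n+3).
  c_0 = 1/(-3)^3 = -1/27.
  c_1 = 3/(-3)^4 = 1/27.
  c_2 = 6/(-3)^5 = -2/81.
The series is valid for |w/d| < 1, i.e. |z − z₀| < |d|.
Radius of convergence: R = |-6 − z₀| = |-3| = 3 (distance from z₀ to the singularity z = -6).

c_0 = -1/27, c_1 = 1/27, c_2 = -2/81; R = 3.


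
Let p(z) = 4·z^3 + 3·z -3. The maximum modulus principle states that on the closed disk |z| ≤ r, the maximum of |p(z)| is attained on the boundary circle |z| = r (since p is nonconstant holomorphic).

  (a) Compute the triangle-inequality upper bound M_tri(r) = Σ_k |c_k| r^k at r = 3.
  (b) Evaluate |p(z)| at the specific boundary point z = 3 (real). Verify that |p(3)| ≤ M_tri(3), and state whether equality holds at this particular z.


Coefficients: c_0 = -3, c_1 = 3, c_2 = 0, c_3 = 4. Radius r = 3.
Part (a). Triangle bound: M_tri(r) = Σ_k |c_k| r^k
  = |-3|·3^0 + |3|·3^1 + |0|·3^2 + |4|·3^3
  = 3 + 9 + 0 + 108 = 120.
This bounds M(r) := max_{|z|=r} |p(z)| from above; equality holds iff all terms c_k z^k can be made to align in phase at a single z on |z|=r.
Part (b). At z = 3 (real, on the circle |z| = r):
  p(3) = (-3)·3^0 + (3)·3^1 + (0)·3^2 + (4)·3^3 = 114.
  |p(3)| = 114.
Check: |p(3)| = 114 ≤ 120 = M_tri(3). ✓ Equality does not hold at z = 3 (the coefficients have mixed signs, so the terms do not all align in phase there).

M_tri(3) = 120; |p(3)| = 114; equality at z=3: no.


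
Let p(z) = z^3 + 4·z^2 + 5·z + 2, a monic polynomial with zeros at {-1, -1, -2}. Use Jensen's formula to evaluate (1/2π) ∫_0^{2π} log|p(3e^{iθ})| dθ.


Zeros: -2, -1, -1; r = 3.
Inside |z| < r: -2, -1, -1. Outside (|z| ≥ r): ∅.
p(0) = 2, so log|p(0)| = log(2) = 0.6931.
Apply Jensen: I(r) = log|p(0)| + Σ_k log(r/|z_k|), summed over zeros inside |z| < r.
  log(r/|z_k|) for z_k = -1: log(3/1) = 1.0986
  log(r/|z_k|) for z_k = -1: log(3/1) = 1.0986
  log(r/|z_k|) for z_k = -2: log(3/2) = 0.4055
Sum over inside zeros: 2.6027.
I(r) = log|p(0)| + (inside sum) = 0.6931 + 2.6027 = 3.2958.
Closed form (all zeros inside, monic): I(r) = n·log(r) = 3·log(3) = 3.2958. ✓

I(r) ≈ 3.2958.


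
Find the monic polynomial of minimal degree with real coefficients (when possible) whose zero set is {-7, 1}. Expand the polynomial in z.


The polynomial is p(z) = ∏_{α ∈ S} (z − α), where S = {-7, 1}.
Expanding the product yields: p(z) = z^2 + 6·z -7.
The resulting polynomial has degree 2 and real coefficients as required.

p(z) = z^2 + 6·z -7.


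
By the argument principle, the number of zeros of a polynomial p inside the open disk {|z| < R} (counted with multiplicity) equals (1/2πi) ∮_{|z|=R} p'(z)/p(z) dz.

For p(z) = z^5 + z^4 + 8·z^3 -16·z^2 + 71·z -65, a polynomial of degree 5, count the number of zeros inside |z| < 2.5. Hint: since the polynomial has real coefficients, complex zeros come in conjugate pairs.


The zeros of p are: 1, (1 + 2i), (1 - 2i), (-2 + 3i), (-2 - 3i).
Their magnitudes are: 1, 2.236, 2.236, 3.606, 3.606.
Zeros with |z| < R = 2.5: 1, (1 + 2i), (1 - 2i).
Count = 3.
By the argument principle, (1/2πi) ∮_{|z|=R} p'(z)/p(z) dz equals exactly this count.

Number of zeros inside |z| < 2.5: 3.


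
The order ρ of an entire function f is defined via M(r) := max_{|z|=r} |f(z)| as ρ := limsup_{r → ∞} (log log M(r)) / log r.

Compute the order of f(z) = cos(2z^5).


Write cos(w) = (e^{iw} ± e^{−iw})/(2 or 2i), so |cos(w)| ≤ e^{|w|}. With w = 2z^5, |w| ≤ 2r^5 + 0 on |z|=r, giving M(r) ≤ e^{2r^5 + 0} and ρ ≤ 5. For the lower bound, choose z on |z|=r with 2z^5 purely imaginary of modulus 2r^5; then |cos(2z^5)| grows like e^{2r^5}/2, so ρ ≥ 5. Hence ρ = 5.
Therefore ρ = 5.

Order ρ = 5.


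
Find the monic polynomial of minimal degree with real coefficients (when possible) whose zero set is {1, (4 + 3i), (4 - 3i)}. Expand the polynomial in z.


The polynomial is p(z) = ∏_{α ∈ S} (z − α), where S = {1, (4 + 3i), (4 - 3i)}.
Expanding the product yields: p(z) = z^3 -9·z^2 + 33·z -25.
Note conjugate pairs combine to real quadratics: (z − (4+3i))(z − (4−3i)) = z² − 8z + 25.
The resulting polynomial has degree 3 and real coefficients as required.

p(z) = z^3 -9·z^2 + 33·z -25.


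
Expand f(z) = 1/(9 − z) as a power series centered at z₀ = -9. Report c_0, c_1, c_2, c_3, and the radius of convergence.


Let w = z − z₀, so z = z₀ + w.
Then 9 − z = 9 − (z₀ + w) = (9 − z₀) − w = 18 − w.
f(z) = 1/(18 − w) = (1/(18)) · 1/(1 − w/(18)) = Σ_{n≥0} w^n / (18)^(n+1).
So c_n = 1/(18)^(n+1):
  c_0 = 1/(18)^1 = 1/18.
  c_1 = 1/(18)^2 = 1/324.
  c_2 = 1/(18)^3 = 1/5832.
  c_3 = 1/(18)^4 = 1/104976.
The series is valid for |w/d| < 1, i.e. |z − z₀| < |d|.
Radius of convergence: R = |9 − z₀| = |18| = 18 (distance from z₀ to the singularity z = 9).

c_0 = 1/18, c_1 = 1/324, c_2 = 1/5832, c_3 = 1/104976; R = 18.
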